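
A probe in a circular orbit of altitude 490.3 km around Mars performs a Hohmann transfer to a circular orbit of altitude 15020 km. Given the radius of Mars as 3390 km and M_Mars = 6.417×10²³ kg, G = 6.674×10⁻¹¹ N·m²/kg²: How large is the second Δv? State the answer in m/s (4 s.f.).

μ = GM = 6.674×10⁻¹¹ × 6.417×10²³ = 4.283×10¹³ m³/s².
r₁ = 3390 + 490.3 = 3880.3 km = 3.8803×10⁶ m.
r₂ = 3390 + 15020 = 18410 km = 1.8410×10⁷ m.
Transfer ellipse a_t = (r₁ + r₂)/2 = 1.115×10⁷ m.
At r₁: circular v_c1 = √(μ/r₁) = 3322 m/s; transfer-periapsis v_p = √[μ(2/r₁ − 1/a_t)] = 4270 m/s.
At r₂: circular v_c2 = √(μ/r₂) = 1525 m/s; transfer-apoapsis v_a = √[μ(2/r₂ − 1/a_t)] = 900.0 m/s.
Δv₂ = v_c2 − v_a = 625.3 m/s.

Δv ≈ 625.3 m/s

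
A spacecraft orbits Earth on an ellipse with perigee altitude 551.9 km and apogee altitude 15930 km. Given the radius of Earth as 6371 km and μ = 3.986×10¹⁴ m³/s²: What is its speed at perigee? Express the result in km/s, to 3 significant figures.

v ≈ 9.37 km/s

r_p = 6371 + 551.9 = 6922.9 km = 6.9229×10⁶ m.
r_a = 6371 + 15930 = 22301 km = 2.2301×10⁷ m.
Semi-major axis a = (r_p + r_a)/2 = 14612 km = 1.461×10⁷ m.
Vis-viva: v² = μ(2/r − 1/a) = 3.986×10¹⁴ × (2.889×10⁻⁷ − 6.844×10⁻⁸) = 8.788×10⁷ m²/s².
v = 9374 m/s = 9.374 km/s.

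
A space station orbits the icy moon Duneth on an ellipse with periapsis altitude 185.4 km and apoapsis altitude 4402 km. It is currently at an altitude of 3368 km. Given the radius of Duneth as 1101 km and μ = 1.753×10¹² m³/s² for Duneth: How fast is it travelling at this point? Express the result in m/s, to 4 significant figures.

v ≈ 517.8 m/s

r_p = 1101 + 185.4 = 1286.4 km = 1.2864×10⁶ m.
r_a = 1101 + 4402 = 5503.0 km = 5.5030×10⁶ m.
r = 1101 + 3368 = 4469.0 km = 4.469×10⁶ m.
Semi-major axis a = (r_p + r_a)/2 = 3394.7 km = 3.395×10⁶ m.
Vis-viva: v² = μ(2/r − 1/a) = 1.753×10¹² × (4.475×10⁻⁷ − 2.946×10⁻⁷) = 2.681×10⁵ m²/s².
v = 517.8 m/s.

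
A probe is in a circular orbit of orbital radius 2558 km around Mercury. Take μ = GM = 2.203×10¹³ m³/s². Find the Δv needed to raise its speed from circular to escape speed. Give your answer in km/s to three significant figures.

r = 2558 km = 2.558×10⁶ m.
Circular speed v_c = √(μ/r) = 2935 m/s.
Escape speed v_esc = √(2μ/r) = √2 × v_c = 4150 m/s.
Δv = v_esc − v_c = 1216 m/s = 1.216 km/s.

Δv ≈ 1.22 km/s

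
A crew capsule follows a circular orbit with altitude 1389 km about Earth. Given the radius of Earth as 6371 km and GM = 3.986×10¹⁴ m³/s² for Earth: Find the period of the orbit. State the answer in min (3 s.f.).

T ≈ 113 min

r = 6371 + 1389 = 7760.0 km = 7.7600×10⁶ m.
Kepler's third law: T = 2π√(r³/μ) = 2π√((7.760×10⁶)³ / 3.986×10¹⁴).
r³/μ = 1.172×10⁶ s², so T = 2π × 1.083×10³ = 6.803×10³ s.
Converting: 6.803×10³ s ÷ 60.00 = 113.4 min.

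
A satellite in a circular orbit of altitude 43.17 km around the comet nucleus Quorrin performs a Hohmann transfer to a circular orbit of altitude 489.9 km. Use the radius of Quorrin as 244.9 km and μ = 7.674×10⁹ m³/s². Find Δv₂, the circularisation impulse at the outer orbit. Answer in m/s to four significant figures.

Δv ≈ 25.50 m/s

r₁ = 244.9 + 43.17 = 288.07 km = 2.8807×10⁵ m.
r₂ = 244.9 + 489.9 = 734.80 km = 7.3480×10⁵ m.
Transfer ellipse a_t = (r₁ + r₂)/2 = 5.114×10⁵ m.
At r₁: circular v_c1 = √(μ/r₁) = 163.2 m/s; transfer-periapsis v_p = √[μ(2/r₁ − 1/a_t)] = 195.6 m/s.
At r₂: circular v_c2 = √(μ/r₂) = 102.2 m/s; transfer-apoapsis v_a = √[μ(2/r₂ − 1/a_t)] = 76.70 m/s.
Δv₂ = v_c2 − v_a = 25.50 m/s.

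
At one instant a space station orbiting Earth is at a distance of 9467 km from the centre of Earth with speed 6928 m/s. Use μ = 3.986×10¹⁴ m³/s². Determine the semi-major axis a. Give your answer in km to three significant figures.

r = 9.467×10⁶ m.
Specific orbital energy ε = v²/2 − μ/r = (6928)²/2 − 3.986×10¹⁴/9.467×10⁶ = -1.811×10⁷ J/kg.
Since ε = −μ/(2a), a = −μ/(2ε) = 1.101×10⁷ m = 11008 km.

a ≈ 11000 km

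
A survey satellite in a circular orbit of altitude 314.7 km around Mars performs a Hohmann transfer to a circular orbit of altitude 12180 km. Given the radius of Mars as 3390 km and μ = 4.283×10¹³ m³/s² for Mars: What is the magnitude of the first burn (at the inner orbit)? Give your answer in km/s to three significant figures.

r₁ = 3390 + 314.7 = 3704.7 km = 3.7047×10⁶ m.
r₂ = 3390 + 12180 = 15570 km = 1.5570×10⁷ m.
Transfer ellipse a_t = (r₁ + r₂)/2 = 9.637×10⁶ m.
At r₁: circular v_c1 = √(μ/r₁) = 3400 m/s; transfer-periapsis v_p = √[μ(2/r₁ − 1/a_t)] = 4322 m/s.
Δv₁ = v_p − v_c1 = 921.6 m/s.
= 0.9216 km/s.

Δv ≈ 0.922 km/s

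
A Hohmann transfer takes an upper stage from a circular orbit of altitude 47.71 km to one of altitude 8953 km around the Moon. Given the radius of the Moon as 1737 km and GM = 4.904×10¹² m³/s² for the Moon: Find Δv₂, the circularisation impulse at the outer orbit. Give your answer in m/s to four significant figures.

r₁ = 1737 + 47.71 = 1784.7 km = 1.7847×10⁶ m.
r₂ = 1737 + 8953 = 10690 km = 1.0690×10⁷ m.
Transfer ellipse a_t = (r₁ + r₂)/2 = 6.237×10⁶ m.
At r₁: circular v_c1 = √(μ/r₁) = 1658 m/s; transfer-perilune v_p = √[μ(2/r₁ − 1/a_t)] = 2170 m/s.
At r₂: circular v_c2 = √(μ/r₂) = 677.3 m/s; transfer-apolune v_a = √[μ(2/r₂ − 1/a_t)] = 362.3 m/s.
Δv₂ = v_c2 − v_a = 315.0 m/s.

Δv ≈ 315.0 m/s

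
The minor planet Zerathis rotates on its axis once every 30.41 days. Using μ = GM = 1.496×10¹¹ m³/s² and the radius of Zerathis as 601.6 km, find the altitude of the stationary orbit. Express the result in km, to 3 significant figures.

T = 30.41 days = 2.627×10⁶ s.
A synchronous orbit has period T, so by Kepler's third law a = (μT²/4π²)^(1/3).
μT²/4π² = 1.496×10¹¹ × (2.627×10⁶)² / 39.48 = 2.616×10²² m³.
a = 2.969×10⁷ m = 29685 km.
Altitude h = a − R = 29685 − 601.6 = 29084 km.

h_sync ≈ 29100 km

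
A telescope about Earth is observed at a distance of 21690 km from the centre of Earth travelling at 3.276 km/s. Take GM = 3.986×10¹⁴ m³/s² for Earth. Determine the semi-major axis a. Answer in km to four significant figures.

a ≈ 15320 km

r = 2.169×10⁷ m.
Specific orbital energy ε = v²/2 − μ/r = (3276)²/2 − 3.986×10¹⁴/2.169×10⁷ = -1.301×10⁷ J/kg.
Since ε = −μ/(2a), a = −μ/(2ε) = 1.532×10⁷ m = 15318 km.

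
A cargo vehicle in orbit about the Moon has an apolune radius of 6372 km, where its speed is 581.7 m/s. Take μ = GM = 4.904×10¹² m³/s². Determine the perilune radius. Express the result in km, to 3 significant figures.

r_a = 6.372×10⁶ m.
Specific energy ε = v²/2 − μ/r = -6.004×10⁵ J/kg, so a = −μ/(2ε) = 4.084×10⁶ m.
The apsides satisfy r_p + r_a = 2a, so the perilune radius is 2a − r_a = 1.795×10⁶ m = 1795.5 km.

perilune radius ≈ 1800 km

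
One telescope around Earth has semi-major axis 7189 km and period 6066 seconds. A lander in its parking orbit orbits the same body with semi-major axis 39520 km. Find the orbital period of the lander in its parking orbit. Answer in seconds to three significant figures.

Kepler's third law: T² ∝ a³, so T₂ = T₁ (a₂/a₁)^(3/2).
a₂/a₁ = 5.497, (a₂/a₁)^(3/2) = 12.89.
T₂ = 6066 × 12.89 = 78190 seconds.

T₂ ≈ 78200 seconds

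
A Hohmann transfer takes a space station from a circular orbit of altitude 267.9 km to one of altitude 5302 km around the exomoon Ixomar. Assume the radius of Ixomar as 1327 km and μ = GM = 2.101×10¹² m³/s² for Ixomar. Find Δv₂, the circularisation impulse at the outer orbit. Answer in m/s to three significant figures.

Δv ≈ 212 m/s

r₁ = 1327 + 267.9 = 1594.9 km = 1.5949×10⁶ m.
r₂ = 1327 + 5302 = 6629.0 km = 6.6290×10⁶ m.
Transfer ellipse a_t = (r₁ + r₂)/2 = 4.112×10⁶ m.
At r₁: circular v_c1 = √(μ/r₁) = 1148 m/s; transfer-periapsis v_p = √[μ(2/r₁ − 1/a_t)] = 1457 m/s.
At r₂: circular v_c2 = √(μ/r₂) = 563.0 m/s; transfer-apoapsis v_a = √[μ(2/r₂ − 1/a_t)] = 350.6 m/s.
Δv₂ = v_c2 − v_a = 212.4 m/s.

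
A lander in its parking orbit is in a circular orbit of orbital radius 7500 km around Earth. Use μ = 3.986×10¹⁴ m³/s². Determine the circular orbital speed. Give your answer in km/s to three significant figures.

r = 7500 km = 7.500×10⁶ m.
For a circular orbit v = √(μ/r) = √(3.986×10¹⁴ / 7.500×10⁶) = √(5.315×10⁷) = 7290 m/s.
That is 7.290 km/s.

v ≈ 7.29 km/s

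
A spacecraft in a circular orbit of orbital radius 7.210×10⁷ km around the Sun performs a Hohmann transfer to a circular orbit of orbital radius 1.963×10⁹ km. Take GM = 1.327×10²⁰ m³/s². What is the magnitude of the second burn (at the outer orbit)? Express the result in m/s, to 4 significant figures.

Δv ≈ 6033 m/s

r₁ = 7.210×10⁷ km = 7.210×10¹⁰ m.
r₂ = 1.963×10⁹ km = 1.963×10¹² m.
Transfer ellipse a_t = (r₁ + r₂)/2 = 1.018×10¹² m.
At r₁: circular v_c1 = √(μ/r₁) = 42900 m/s; transfer-perihelion v_p = √[μ(2/r₁ − 1/a_t)] = 59590 m/s.
At r₂: circular v_c2 = √(μ/r₂) = 8222 m/s; transfer-aphelion v_a = √[μ(2/r₂ − 1/a_t)] = 2189 m/s.
Δv₂ = v_c2 − v_a = 6033 m/s.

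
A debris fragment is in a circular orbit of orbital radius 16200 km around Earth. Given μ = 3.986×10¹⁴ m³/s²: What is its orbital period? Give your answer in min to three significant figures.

T ≈ 342 min

r = 16200 km = 1.620×10⁷ m.
Kepler's third law: T = 2π√(r³/μ) = 2π√((1.620×10⁷)³ / 3.986×10¹⁴).
r³/μ = 1.067×10⁷ s², so T = 2π × 3.266×10³ = 2.052×10⁴ s.
Converting: 2.052×10⁴ s ÷ 60.00 = 342.0 min.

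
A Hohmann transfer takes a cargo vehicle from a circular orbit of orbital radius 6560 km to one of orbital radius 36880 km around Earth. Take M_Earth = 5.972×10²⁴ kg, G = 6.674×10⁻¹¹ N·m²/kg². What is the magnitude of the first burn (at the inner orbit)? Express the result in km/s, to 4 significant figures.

μ = GM = 6.674×10⁻¹¹ × 5.972×10²⁴ = 3.986×10¹⁴ m³/s².
r₁ = 6560 km = 6.560×10⁶ m.
r₂ = 36880 km = 3.688×10⁷ m.
Transfer ellipse a_t = (r₁ + r₂)/2 = 2.172×10⁷ m.
At r₁: circular v_c1 = √(μ/r₁) = 7795 m/s; transfer-perigee v_p = √[μ(2/r₁ − 1/a_t)] = 10160 m/s.
Δv₁ = v_p − v_c1 = 2362 m/s.
= 2.362 km/s.

Δv ≈ 2.362 km/s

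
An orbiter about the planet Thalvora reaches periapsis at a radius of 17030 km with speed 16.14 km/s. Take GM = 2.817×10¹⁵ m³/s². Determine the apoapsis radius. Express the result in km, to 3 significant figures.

r_p = 1.703×10⁷ m.
Specific energy ε = v²/2 − μ/r = -3.516×10⁷ J/kg, so a = −μ/(2ε) = 4.005×10⁷ m.
The apsides satisfy r_p + r_a = 2a, so the apoapsis radius is 2a − r_p = 6.308×10⁷ m = 63080 km.

apoapsis radius ≈ 63100 km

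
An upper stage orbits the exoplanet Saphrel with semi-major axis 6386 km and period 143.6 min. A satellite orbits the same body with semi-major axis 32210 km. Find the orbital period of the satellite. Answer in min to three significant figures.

Kepler's third law: T² ∝ a³, so T₂ = T₁ (a₂/a₁)^(3/2).
a₂/a₁ = 5.044, (a₂/a₁)^(3/2) = 11.33.
T₂ = 143.6 × 11.33 = 1627 min.

T₂ ≈ 1630 min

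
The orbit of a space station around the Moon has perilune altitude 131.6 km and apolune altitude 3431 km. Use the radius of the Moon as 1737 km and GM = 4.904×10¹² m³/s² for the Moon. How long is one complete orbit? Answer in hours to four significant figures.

r_p = 1737 + 131.6 = 1868.6 km = 1.8686×10⁶ m.
r_a = 1737 + 3431 = 5168.0 km = 5.1680×10⁶ m.
Semi-major axis a = (r_p + r_a)/2 = (1868.6 + 5168.0)/2 = 3518.3 km = 3.518×10⁶ m.
By Kepler's third law T = 2π√(a³/μ) = 2π × 2.980×10³ = 1.872×10⁴ s.
= 5.201 hours.

T ≈ 5.201 hours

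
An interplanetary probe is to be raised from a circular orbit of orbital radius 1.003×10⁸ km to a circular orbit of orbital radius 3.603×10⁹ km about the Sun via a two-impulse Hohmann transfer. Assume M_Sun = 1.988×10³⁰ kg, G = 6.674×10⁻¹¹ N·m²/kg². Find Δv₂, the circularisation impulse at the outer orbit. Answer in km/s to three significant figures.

Δv ≈ 4.66 km/s

μ = GM = 6.674×10⁻¹¹ × 1.988×10³⁰ = 1.327×10²⁰ m³/s².
r₁ = 1.003×10⁸ km = 1.003×10¹¹ m.
r₂ = 3.603×10⁹ km = 3.603×10¹² m.
Transfer ellipse a_t = (r₁ + r₂)/2 = 1.852×10¹² m.
At r₁: circular v_c1 = √(μ/r₁) = 36370 m/s; transfer-perihelion v_p = √[μ(2/r₁ − 1/a_t)] = 50730 m/s.
At r₂: circular v_c2 = √(μ/r₂) = 6068 m/s; transfer-aphelion v_a = √[μ(2/r₂ − 1/a_t)] = 1412 m/s.
Δv₂ = v_c2 − v_a = 4656 m/s.
= 4.656 km/s.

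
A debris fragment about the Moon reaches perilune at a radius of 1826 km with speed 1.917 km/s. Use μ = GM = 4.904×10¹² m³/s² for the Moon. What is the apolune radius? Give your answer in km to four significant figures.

r_p = 1.826×10⁶ m.
Specific energy ε = v²/2 − μ/r = -8.482×10⁵ J/kg, so a = −μ/(2ε) = 2.891×10⁶ m.
The apsides satisfy r_p + r_a = 2a, so the apolune radius is 2a − r_p = 3.956×10⁶ m = 3955.6 km.

apolune radius ≈ 3956 km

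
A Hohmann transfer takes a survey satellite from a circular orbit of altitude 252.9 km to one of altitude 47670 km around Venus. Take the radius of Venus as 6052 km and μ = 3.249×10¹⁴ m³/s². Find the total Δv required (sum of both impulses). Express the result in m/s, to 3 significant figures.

Δv_total ≈ 3760 m/s

r₁ = 6052 + 252.9 = 6304.9 km = 6.3049×10⁶ m.
r₂ = 6052 + 47670 = 53722 km = 5.3722×10⁷ m.
Transfer ellipse a_t = (r₁ + r₂)/2 = 3.001×10⁷ m.
At r₁: circular v_c1 = √(μ/r₁) = 7179 m/s; transfer-periapsis v_p = √[μ(2/r₁ − 1/a_t)] = 9604 m/s.
Δv₁ = v_p − v_c1 = 2426 m/s.
At r₂: circular v_c2 = √(μ/r₂) = 2459 m/s; transfer-apoapsis v_a = √[μ(2/r₂ − 1/a_t)] = 1127 m/s.
Δv₂ = v_c2 − v_a = 1332 m/s.
Total Δv = Δv₁ + Δv₂ = 3758 m/s.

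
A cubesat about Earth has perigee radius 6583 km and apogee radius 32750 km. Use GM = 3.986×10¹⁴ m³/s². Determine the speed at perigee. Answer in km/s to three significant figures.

Semi-major axis a = (r_p + r_a)/2 = 19666 km = 1.967×10⁷ m.
Vis-viva: v² = μ(2/r − 1/a) = 3.986×10¹⁴ × (3.038×10⁻⁷ − 5.085×10⁻⁸) = 1.008×10⁸ m²/s².
v = 10040 m/s = 10.04 km/s.

v ≈ 10.0 km/s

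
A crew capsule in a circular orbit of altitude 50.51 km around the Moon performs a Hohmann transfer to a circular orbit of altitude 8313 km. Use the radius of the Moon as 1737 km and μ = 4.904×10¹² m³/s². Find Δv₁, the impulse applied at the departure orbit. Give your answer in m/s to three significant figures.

Δv ≈ 502 m/s

r₁ = 1737 + 50.51 = 1787.5 km = 1.7875×10⁶ m.
r₂ = 1737 + 8313 = 10050 km = 1.0050×10⁷ m.
Transfer ellipse a_t = (r₁ + r₂)/2 = 5.919×10⁶ m.
At r₁: circular v_c1 = √(μ/r₁) = 1656 m/s; transfer-perilune v_p = √[μ(2/r₁ − 1/a_t)] = 2158 m/s.
Δv₁ = v_p − v_c1 = 502.0 m/s.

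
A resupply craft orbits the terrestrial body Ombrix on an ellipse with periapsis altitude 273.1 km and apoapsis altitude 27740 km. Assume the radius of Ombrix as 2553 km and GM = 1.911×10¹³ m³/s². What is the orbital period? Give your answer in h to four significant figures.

T ≈ 26.90 h

r_p = 2553 + 273.1 = 2826.1 km = 2.8261×10⁶ m.
r_a = 2553 + 27740 = 30293 km = 3.0293×10⁷ m.
Semi-major axis a = (r_p + r_a)/2 = (2826.1 + 30293)/2 = 16560 km = 1.656×10⁷ m.
By Kepler's third law T = 2π√(a³/μ) = 2π × 1.541×10⁴ = 9.686×10⁴ s.
= 26.90 h.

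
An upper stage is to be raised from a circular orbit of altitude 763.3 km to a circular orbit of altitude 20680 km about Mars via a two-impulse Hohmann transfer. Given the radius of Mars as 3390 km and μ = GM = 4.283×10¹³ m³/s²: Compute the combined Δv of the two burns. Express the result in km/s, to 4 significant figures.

Δv_total ≈ 1.593 km/s

r₁ = 3390 + 763.3 = 4153.3 km = 4.1533×10⁶ m.
r₂ = 3390 + 20680 = 24070 km = 2.4070×10⁷ m.
Transfer ellipse a_t = (r₁ + r₂)/2 = 1.411×10⁷ m.
At r₁: circular v_c1 = √(μ/r₁) = 3211 m/s; transfer-periapsis v_p = √[μ(2/r₁ − 1/a_t)] = 4194 m/s.
Δv₁ = v_p − v_c1 = 982.7 m/s.
At r₂: circular v_c2 = √(μ/r₂) = 1334 m/s; transfer-apoapsis v_a = √[μ(2/r₂ − 1/a_t)] = 723.7 m/s.
Δv₂ = v_c2 − v_a = 610.3 m/s.
Total Δv = Δv₁ + Δv₂ = 1593 m/s = 1.593 km/s.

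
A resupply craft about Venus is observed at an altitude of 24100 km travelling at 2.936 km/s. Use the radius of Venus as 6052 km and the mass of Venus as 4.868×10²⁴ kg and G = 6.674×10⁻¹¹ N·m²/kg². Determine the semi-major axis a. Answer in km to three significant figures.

a ≈ 25100 km

μ = GM = 6.674×10⁻¹¹ × 4.868×10²⁴ = 3.249×10¹⁴ m³/s².
r = 6052 + 24100 = 30152 km = 3.015×10⁷ m.
Vis-viva rearranged: 1/a = 2/r − v²/μ = 6.633×10⁻⁸ − 2.653×10⁻⁸ = 3.980×10⁻⁸ m⁻¹.
a = 2.513×10⁷ m = 25127 km.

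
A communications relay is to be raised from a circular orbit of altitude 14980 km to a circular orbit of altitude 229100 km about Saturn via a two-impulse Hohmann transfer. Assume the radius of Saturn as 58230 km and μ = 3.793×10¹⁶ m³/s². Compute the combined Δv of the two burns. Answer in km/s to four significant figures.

r₁ = 58230 + 14980 = 73210 km = 7.3210×10⁷ m.
r₂ = 58230 + 229100 = 287330 km = 2.8733×10⁸ m.
Transfer ellipse a_t = (r₁ + r₂)/2 = 1.803×10⁸ m.
At r₁: circular v_c1 = √(μ/r₁) = 22760 m/s; transfer-perikrone v_p = √[μ(2/r₁ − 1/a_t)] = 28740 m/s.
Δv₁ = v_p − v_c1 = 5975 m/s.
At r₂: circular v_c2 = √(μ/r₂) = 11490 m/s; transfer-apokrone v_a = √[μ(2/r₂ − 1/a_t)] = 7322 m/s.
Δv₂ = v_c2 − v_a = 4168 m/s.
Total Δv = Δv₁ + Δv₂ = 10140 m/s = 10.14 km/s.

Δv_total ≈ 10.14 km/s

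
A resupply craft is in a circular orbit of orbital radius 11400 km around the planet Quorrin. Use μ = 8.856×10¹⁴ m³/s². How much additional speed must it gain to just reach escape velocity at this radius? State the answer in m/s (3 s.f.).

r = 11400 km = 1.140×10⁷ m.
Circular speed v_c = √(μ/r) = 8814 m/s.
Escape speed v_esc = √(2μ/r) = √2 × v_c = 12460 m/s.
Δv = v_esc − v_c = 3651 m/s.

Δv ≈ 3650 m/s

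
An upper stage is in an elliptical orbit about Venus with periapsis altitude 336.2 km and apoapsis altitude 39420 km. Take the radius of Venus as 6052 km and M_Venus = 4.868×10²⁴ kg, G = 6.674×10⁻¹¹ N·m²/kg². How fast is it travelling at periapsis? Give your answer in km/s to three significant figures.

v ≈ 9.44 km/s

μ = GM = 6.674×10⁻¹¹ × 4.868×10²⁴ = 3.249×10¹⁴ m³/s².
r_p = 6052 + 336.2 = 6388.2 km = 6.3882×10⁶ m.
r_a = 6052 + 39420 = 45472 km = 4.5472×10⁷ m.
Semi-major axis a = (r_p + r_a)/2 = 25930 km = 2.593×10⁷ m.
Vis-viva: v² = μ(2/r − 1/a) = 3.249×10¹⁴ × (3.131×10⁻⁷ − 3.857×10⁻⁸) = 8.919×10⁷ m²/s².
v = 9444 m/s = 9.444 km/s.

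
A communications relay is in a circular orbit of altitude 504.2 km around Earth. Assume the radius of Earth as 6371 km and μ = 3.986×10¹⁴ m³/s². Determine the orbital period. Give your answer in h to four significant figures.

r = 6371 + 504.2 = 6875.2 km = 6.8752×10⁶ m.
Kepler's third law: T = 2π√(r³/μ) = 2π√((6.875×10⁶)³ / 3.986×10¹⁴).
r³/μ = 8.153×10⁵ s², so T = 2π × 9.029×10² = 5.673×10³ s.
Converting: 5.673×10³ s ÷ 3600 = 1.576 h.

T ≈ 1.576 h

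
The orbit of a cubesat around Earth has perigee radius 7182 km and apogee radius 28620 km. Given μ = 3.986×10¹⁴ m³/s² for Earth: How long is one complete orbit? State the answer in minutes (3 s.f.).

Semi-major axis a = (r_p + r_a)/2 = (7182.0 + 28620)/2 = 17901 km = 1.790×10⁷ m.
By Kepler's third law T = 2π√(a³/μ) = 2π × 3.794×10³ = 2.384×10⁴ s.
= 397.3 minutes.

T ≈ 397 minutes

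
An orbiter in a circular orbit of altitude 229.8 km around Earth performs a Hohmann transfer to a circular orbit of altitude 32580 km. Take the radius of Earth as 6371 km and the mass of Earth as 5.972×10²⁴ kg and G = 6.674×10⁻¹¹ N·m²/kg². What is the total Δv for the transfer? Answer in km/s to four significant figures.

Δv_total ≈ 3.868 km/s

μ = GM = 6.674×10⁻¹¹ × 5.972×10²⁴ = 3.986×10¹⁴ m³/s².
r₁ = 6371 + 229.8 = 6600.8 km = 6.6008×10⁶ m.
r₂ = 6371 + 32580 = 38951 km = 3.8951×10⁷ m.
Transfer ellipse a_t = (r₁ + r₂)/2 = 2.278×10⁷ m.
At r₁: circular v_c1 = √(μ/r₁) = 7771 m/s; transfer-perigee v_p = √[μ(2/r₁ − 1/a_t)] = 10160 m/s.
Δv₁ = v_p − v_c1 = 2391 m/s.
At r₂: circular v_c2 = √(μ/r₂) = 3199 m/s; transfer-apogee v_a = √[μ(2/r₂ − 1/a_t)] = 1722 m/s.
Δv₂ = v_c2 − v_a = 1477 m/s.
Total Δv = Δv₁ + Δv₂ = 3868 m/s = 3.868 km/s.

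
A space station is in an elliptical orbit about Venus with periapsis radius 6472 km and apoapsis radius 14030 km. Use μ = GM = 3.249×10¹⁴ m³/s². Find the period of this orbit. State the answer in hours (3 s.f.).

T ≈ 3.18 hours

Semi-major axis a = (r_p + r_a)/2 = (6472.0 + 14030)/2 = 10251 km = 1.025×10⁷ m.
By Kepler's third law T = 2π√(a³/μ) = 2π × 1.821×10³ = 1.144×10⁴ s.
= 3.178 hours.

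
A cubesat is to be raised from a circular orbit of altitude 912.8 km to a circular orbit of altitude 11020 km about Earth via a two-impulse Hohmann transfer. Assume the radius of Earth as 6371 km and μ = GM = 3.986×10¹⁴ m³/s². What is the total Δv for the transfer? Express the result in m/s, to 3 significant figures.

Δv_total ≈ 2490 m/s

r₁ = 6371 + 912.8 = 7283.8 km = 7.2838×10⁶ m.
r₂ = 6371 + 11020 = 17391 km = 1.7391×10⁷ m.
Transfer ellipse a_t = (r₁ + r₂)/2 = 1.234×10⁷ m.
At r₁: circular v_c1 = √(μ/r₁) = 7398 m/s; transfer-perigee v_p = √[μ(2/r₁ − 1/a_t)] = 8783 m/s.
Δv₁ = v_p − v_c1 = 1385 m/s.
At r₂: circular v_c2 = √(μ/r₂) = 4787 m/s; transfer-apogee v_a = √[μ(2/r₂ − 1/a_t)] = 3679 m/s.
Δv₂ = v_c2 − v_a = 1109 m/s.
Total Δv = Δv₁ + Δv₂ = 2494 m/s.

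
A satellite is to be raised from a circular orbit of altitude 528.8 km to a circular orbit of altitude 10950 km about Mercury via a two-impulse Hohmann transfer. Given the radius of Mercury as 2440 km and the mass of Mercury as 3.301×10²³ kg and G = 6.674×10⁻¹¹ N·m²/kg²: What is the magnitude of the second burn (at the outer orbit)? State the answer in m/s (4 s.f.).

μ = GM = 6.674×10⁻¹¹ × 3.301×10²³ = 2.203×10¹³ m³/s².
r₁ = 2440 + 528.8 = 2968.8 km = 2.9688×10⁶ m.
r₂ = 2440 + 10950 = 13390 km = 1.3390×10⁷ m.
Transfer ellipse a_t = (r₁ + r₂)/2 = 8.179×10⁶ m.
At r₁: circular v_c1 = √(μ/r₁) = 2724 m/s; transfer-periherm v_p = √[μ(2/r₁ − 1/a_t)] = 3485 m/s.
At r₂: circular v_c2 = √(μ/r₂) = 1283 m/s; transfer-apoherm v_a = √[μ(2/r₂ − 1/a_t)] = 772.8 m/s.
Δv₂ = v_c2 − v_a = 509.9 m/s.

Δv ≈ 509.9 m/s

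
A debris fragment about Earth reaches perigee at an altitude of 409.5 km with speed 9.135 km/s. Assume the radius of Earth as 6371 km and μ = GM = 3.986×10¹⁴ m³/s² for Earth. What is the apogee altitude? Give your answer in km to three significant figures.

r_p = 6371 + 409.5 = 6780.5 km = 6.780×10⁶ m.
Specific energy ε = v²/2 − μ/r = -1.706×10⁷ J/kg, so a = −μ/(2ε) = 1.168×10⁷ m.
The apsides satisfy r_p + r_a = 2a, so the apogee radius is 2a − r_p = 1.658×10⁷ m = 16581 km.
Apogee altitude = 16581 − 6371 = 10210 km.

apogee altitude ≈ 10200 km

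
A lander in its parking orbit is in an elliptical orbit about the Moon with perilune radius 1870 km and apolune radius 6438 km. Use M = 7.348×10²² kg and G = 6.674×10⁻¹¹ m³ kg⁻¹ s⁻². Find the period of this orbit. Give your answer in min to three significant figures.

T ≈ 400 min

μ = GM = 6.674×10⁻¹¹ × 7.348×10²² = 4.904×10¹² m³/s².
Semi-major axis a = (r_p + r_a)/2 = (1870.0 + 6438.0)/2 = 4154.0 km = 4.154×10⁶ m.
By Kepler's third law T = 2π√(a³/μ) = 2π × 3.823×10³ = 2.402×10⁴ s.
= 400.4 min.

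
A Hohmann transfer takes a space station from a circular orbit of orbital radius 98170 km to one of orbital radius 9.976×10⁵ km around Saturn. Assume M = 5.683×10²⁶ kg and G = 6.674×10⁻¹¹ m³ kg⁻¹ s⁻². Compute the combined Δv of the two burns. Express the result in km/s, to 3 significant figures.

μ = GM = 6.674×10⁻¹¹ × 5.683×10²⁶ = 3.793×10¹⁶ m³/s².
r₁ = 98170 km = 9.817×10⁷ m.
r₂ = 9.976×10⁵ km = 9.976×10⁸ m.
Transfer ellipse a_t = (r₁ + r₂)/2 = 5.479×10⁸ m.
At r₁: circular v_c1 = √(μ/r₁) = 19660 m/s; transfer-perikrone v_p = √[μ(2/r₁ − 1/a_t)] = 26520 m/s.
Δv₁ = v_p − v_c1 = 6867 m/s.
At r₂: circular v_c2 = √(μ/r₂) = 6166 m/s; transfer-apokrone v_a = √[μ(2/r₂ − 1/a_t)] = 2610 m/s.
Δv₂ = v_c2 − v_a = 3556 m/s.
Total Δv = Δv₁ + Δv₂ = 10420 m/s = 10.42 km/s.

Δv_total ≈ 10.4 km/s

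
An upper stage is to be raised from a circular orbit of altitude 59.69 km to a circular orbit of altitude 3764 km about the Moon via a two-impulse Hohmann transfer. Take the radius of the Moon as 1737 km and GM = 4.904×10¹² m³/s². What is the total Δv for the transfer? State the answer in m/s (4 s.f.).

r₁ = 1737 + 59.69 = 1796.7 km = 1.7967×10⁶ m.
r₂ = 1737 + 3764 = 5501.0 km = 5.5010×10⁶ m.
Transfer ellipse a_t = (r₁ + r₂)/2 = 3.649×10⁶ m.
At r₁: circular v_c1 = √(μ/r₁) = 1652 m/s; transfer-perilune v_p = √[μ(2/r₁ − 1/a_t)] = 2029 m/s.
Δv₁ = v_p − v_c1 = 376.4 m/s.
At r₂: circular v_c2 = √(μ/r₂) = 944.2 m/s; transfer-apolune v_a = √[μ(2/r₂ − 1/a_t)] = 662.5 m/s.
Δv₂ = v_c2 − v_a = 281.6 m/s.
Total Δv = Δv₁ + Δv₂ = 658.1 m/s.

Δv_total ≈ 658.1 m/s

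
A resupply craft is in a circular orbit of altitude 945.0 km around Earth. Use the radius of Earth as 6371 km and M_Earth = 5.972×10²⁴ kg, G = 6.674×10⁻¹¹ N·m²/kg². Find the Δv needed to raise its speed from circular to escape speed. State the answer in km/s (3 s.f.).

Δv ≈ 3.06 km/s

μ = GM = 6.674×10⁻¹¹ × 5.972×10²⁴ = 3.986×10¹⁴ m³/s².
r = 6371 + 945.0 = 7316.0 km = 7.3160×10⁶ m.
Circular speed v_c = √(μ/r) = 7381 m/s.
Escape speed v_esc = √(2μ/r) = √2 × v_c = 10440 m/s.
Δv = v_esc − v_c = 3057 m/s = 3.057 km/s.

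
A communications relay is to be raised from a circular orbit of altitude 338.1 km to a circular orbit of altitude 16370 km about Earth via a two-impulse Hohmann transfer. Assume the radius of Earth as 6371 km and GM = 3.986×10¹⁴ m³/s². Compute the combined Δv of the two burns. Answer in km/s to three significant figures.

r₁ = 6371 + 338.1 = 6709.1 km = 6.7091×10⁶ m.
r₂ = 6371 + 16370 = 22741 km = 2.2741×10⁷ m.
Transfer ellipse a_t = (r₁ + r₂)/2 = 1.473×10⁷ m.
At r₁: circular v_c1 = √(μ/r₁) = 7708 m/s; transfer-perigee v_p = √[μ(2/r₁ − 1/a_t)] = 9579 m/s.
Δv₁ = v_p − v_c1 = 1871 m/s.
At r₂: circular v_c2 = √(μ/r₂) = 4187 m/s; transfer-apogee v_a = √[μ(2/r₂ − 1/a_t)] = 2826 m/s.
Δv₂ = v_c2 − v_a = 1361 m/s.
Total Δv = Δv₁ + Δv₂ = 3232 m/s = 3.232 km/s.

Δv_total ≈ 3.23 km/s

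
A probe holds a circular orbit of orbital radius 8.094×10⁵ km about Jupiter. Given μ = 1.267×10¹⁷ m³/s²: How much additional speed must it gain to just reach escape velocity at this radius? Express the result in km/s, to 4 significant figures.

r = 8.094×10⁵ km = 8.094×10⁸ m.
Circular speed v_c = √(μ/r) = 12510 m/s.
Escape speed v_esc = √(2μ/r) = √2 × v_c = 17690 m/s.
Δv = v_esc − v_c = 5182 m/s = 5.182 km/s.

Δv ≈ 5.182 km/s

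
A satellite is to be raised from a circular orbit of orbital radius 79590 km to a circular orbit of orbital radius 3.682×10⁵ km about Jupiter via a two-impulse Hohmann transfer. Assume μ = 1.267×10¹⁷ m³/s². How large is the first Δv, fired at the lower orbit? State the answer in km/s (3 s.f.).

Δv ≈ 11.3 km/s

r₁ = 79590 km = 7.959×10⁷ m.
r₂ = 3.682×10⁵ km = 3.682×10⁸ m.
Transfer ellipse a_t = (r₁ + r₂)/2 = 2.239×10⁸ m.
At r₁: circular v_c1 = √(μ/r₁) = 39900 m/s; transfer-perijove v_p = √[μ(2/r₁ − 1/a_t)] = 51170 m/s.
Δv₁ = v_p − v_c1 = 11270 m/s.
= 11.27 km/s.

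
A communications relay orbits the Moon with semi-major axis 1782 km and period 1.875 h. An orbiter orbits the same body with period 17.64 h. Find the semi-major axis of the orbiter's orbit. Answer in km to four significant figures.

Kepler's third law: a³ ∝ T², so a₂ = a₁ (T₂/T₁)^(2/3).
T₂/T₁ = 9.408, (T₂/T₁)^(2/3) = 4.457.
a₂ = 1782 × 4.457 = 7942 km.

a₂ ≈ 7942 km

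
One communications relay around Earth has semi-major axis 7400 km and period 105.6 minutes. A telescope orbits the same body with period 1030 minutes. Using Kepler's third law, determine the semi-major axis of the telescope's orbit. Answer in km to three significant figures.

a₂ ≈ 33800 km

Kepler's third law: a³ ∝ T², so a₂ = a₁ (T₂/T₁)^(2/3).
T₂/T₁ = 9.754, (T₂/T₁)^(2/3) = 4.565.
a₂ = 7400 × 4.565 = 33780 km.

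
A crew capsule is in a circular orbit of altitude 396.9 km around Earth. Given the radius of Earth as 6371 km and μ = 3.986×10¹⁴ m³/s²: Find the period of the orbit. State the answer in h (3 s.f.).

T ≈ 1.54 h

r = 6371 + 396.9 = 6767.9 km = 6.7679×10⁶ m.
Kepler's third law: T = 2π√(r³/μ) = 2π√((6.768×10⁶)³ / 3.986×10¹⁴).
r³/μ = 7.777×10⁵ s², so T = 2π × 8.819×10² = 5.541×10³ s.
Converting: 5.541×10³ s ÷ 3600 = 1.539 h.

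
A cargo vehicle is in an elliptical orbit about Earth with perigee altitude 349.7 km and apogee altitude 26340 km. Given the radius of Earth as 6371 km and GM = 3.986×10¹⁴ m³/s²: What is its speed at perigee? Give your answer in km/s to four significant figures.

v ≈ 9.920 km/s

r_p = 6371 + 349.7 = 6720.7 km = 6.7207×10⁶ m.
r_a = 6371 + 26340 = 32711 km = 3.2711×10⁷ m.
Semi-major axis a = (r_p + r_a)/2 = 19716 km = 1.972×10⁷ m.
Vis-viva: v² = μ(2/r − 1/a) = 3.986×10¹⁴ × (2.976×10⁻⁷ − 5.072×10⁻⁸) = 9.840×10⁷ m²/s².
v = 9920 m/s = 9.920 km/s.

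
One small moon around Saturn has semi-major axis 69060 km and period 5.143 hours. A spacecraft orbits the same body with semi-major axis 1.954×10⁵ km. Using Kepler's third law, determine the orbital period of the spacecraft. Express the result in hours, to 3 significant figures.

Kepler's third law: T² ∝ a³, so T₂ = T₁ (a₂/a₁)^(3/2).
a₂/a₁ = 2.829, (a₂/a₁)^(3/2) = 4.759.
T₂ = 5.143 × 4.759 = 24.48 hours.

T₂ ≈ 24.5 hours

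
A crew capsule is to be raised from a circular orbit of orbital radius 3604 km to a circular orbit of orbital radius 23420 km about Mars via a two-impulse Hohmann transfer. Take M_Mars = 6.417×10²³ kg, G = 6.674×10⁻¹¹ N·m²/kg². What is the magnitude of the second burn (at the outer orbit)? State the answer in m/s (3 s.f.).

μ = GM = 6.674×10⁻¹¹ × 6.417×10²³ = 4.283×10¹³ m³/s².
r₁ = 3604 km = 3.604×10⁶ m.
r₂ = 23420 km = 2.342×10⁷ m.
Transfer ellipse a_t = (r₁ + r₂)/2 = 1.351×10⁷ m.
At r₁: circular v_c1 = √(μ/r₁) = 3447 m/s; transfer-periapsis v_p = √[μ(2/r₁ − 1/a_t)] = 4538 m/s.
At r₂: circular v_c2 = √(μ/r₂) = 1352 m/s; transfer-apoapsis v_a = √[μ(2/r₂ − 1/a_t)] = 698.4 m/s.
Δv₂ = v_c2 − v_a = 653.9 m/s.

Δv ≈ 654 m/s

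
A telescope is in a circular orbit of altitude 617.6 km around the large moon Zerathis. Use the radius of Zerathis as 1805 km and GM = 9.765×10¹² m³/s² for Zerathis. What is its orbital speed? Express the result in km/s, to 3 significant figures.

r = 1805 + 617.6 = 2422.6 km = 2.4226×10⁶ m.
For a circular orbit v = √(μ/r) = √(9.765×10¹² / 2.423×10⁶) = √(4.031×10⁶) = 2008 m/s.
That is 2.008 km/s.

v ≈ 2.01 km/s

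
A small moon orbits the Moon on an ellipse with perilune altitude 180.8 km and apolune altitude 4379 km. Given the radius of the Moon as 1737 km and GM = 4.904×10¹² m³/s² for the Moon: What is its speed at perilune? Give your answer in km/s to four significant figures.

v ≈ 1.973 km/s

r_p = 1737 + 180.8 = 1917.8 km = 1.9178×10⁶ m.
r_a = 1737 + 4379 = 6116.0 km = 6.1160×10⁶ m.
Semi-major axis a = (r_p + r_a)/2 = 4016.9 km = 4.017×10⁶ m.
Vis-viva: v² = μ(2/r − 1/a) = 4.904×10¹² × (1.043×10⁻⁶ − 2.489×10⁻⁷) = 3.893×10⁶ m²/s².
v = 1973 m/s = 1.973 km/s.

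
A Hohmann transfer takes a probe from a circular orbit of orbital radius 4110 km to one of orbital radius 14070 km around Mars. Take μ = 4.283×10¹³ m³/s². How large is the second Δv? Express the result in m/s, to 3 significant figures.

Δv ≈ 572 m/s

r₁ = 4110 km = 4.110×10⁶ m.
r₂ = 14070 km = 1.407×10⁷ m.
Transfer ellipse a_t = (r₁ + r₂)/2 = 9.090×10⁶ m.
At r₁: circular v_c1 = √(μ/r₁) = 3228 m/s; transfer-periapsis v_p = √[μ(2/r₁ − 1/a_t)] = 4016 m/s.
At r₂: circular v_c2 = √(μ/r₂) = 1745 m/s; transfer-apoapsis v_a = √[μ(2/r₂ − 1/a_t)] = 1173 m/s.
Δv₂ = v_c2 − v_a = 571.5 m/s.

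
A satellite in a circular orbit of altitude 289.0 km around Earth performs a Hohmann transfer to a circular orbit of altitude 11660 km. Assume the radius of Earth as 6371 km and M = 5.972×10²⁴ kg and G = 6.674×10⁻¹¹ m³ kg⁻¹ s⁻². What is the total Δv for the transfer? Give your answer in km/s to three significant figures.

μ = GM = 6.674×10⁻¹¹ × 5.972×10²⁴ = 3.986×10¹⁴ m³/s².
r₁ = 6371 + 289.0 = 6660.0 km = 6.6600×10⁶ m.
r₂ = 6371 + 11660 = 18031 km = 1.8031×10⁷ m.
Transfer ellipse a_t = (r₁ + r₂)/2 = 1.235×10⁷ m.
At r₁: circular v_c1 = √(μ/r₁) = 7736 m/s; transfer-perigee v_p = √[μ(2/r₁ − 1/a_t)] = 9349 m/s.
Δv₁ = v_p − v_c1 = 1613 m/s.
At r₂: circular v_c2 = √(μ/r₂) = 4702 m/s; transfer-apogee v_a = √[μ(2/r₂ − 1/a_t)] = 3453 m/s.
Δv₂ = v_c2 − v_a = 1248 m/s.
Total Δv = Δv₁ + Δv₂ = 2861 m/s = 2.861 km/s.

Δv_total ≈ 2.86 km/s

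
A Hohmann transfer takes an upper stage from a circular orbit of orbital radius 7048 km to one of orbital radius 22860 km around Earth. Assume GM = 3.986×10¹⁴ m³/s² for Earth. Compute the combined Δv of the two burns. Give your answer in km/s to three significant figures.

Δv_total ≈ 3.09 km/s

r₁ = 7048 km = 7.048×10⁶ m.
r₂ = 22860 km = 2.286×10⁷ m.
Transfer ellipse a_t = (r₁ + r₂)/2 = 1.495×10⁷ m.
At r₁: circular v_c1 = √(μ/r₁) = 7520 m/s; transfer-perigee v_p = √[μ(2/r₁ − 1/a_t)] = 9298 m/s.
Δv₁ = v_p − v_c1 = 1778 m/s.
At r₂: circular v_c2 = √(μ/r₂) = 4176 m/s; transfer-apogee v_a = √[μ(2/r₂ − 1/a_t)] = 2867 m/s.
Δv₂ = v_c2 − v_a = 1309 m/s.
Total Δv = Δv₁ + Δv₂ = 3087 m/s = 3.087 km/s.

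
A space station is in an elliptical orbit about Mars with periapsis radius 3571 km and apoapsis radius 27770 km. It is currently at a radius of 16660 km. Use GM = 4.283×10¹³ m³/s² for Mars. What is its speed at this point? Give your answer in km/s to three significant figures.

Semi-major axis a = (r_p + r_a)/2 = 15670 km = 1.567×10⁷ m.
Vis-viva: v² = μ(2/r − 1/a) = 4.283×10¹³ × (1.200×10⁻⁷ − 6.381×10⁻⁸) = 2.408×10⁶ m²/s².
v = 1552 m/s = 1.552 km/s.

v ≈ 1.55 km/s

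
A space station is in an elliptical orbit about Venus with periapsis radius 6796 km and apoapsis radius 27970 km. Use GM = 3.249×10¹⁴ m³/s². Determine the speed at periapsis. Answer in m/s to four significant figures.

Semi-major axis a = (r_p + r_a)/2 = 17383 km = 1.738×10⁷ m.
Vis-viva: v² = μ(2/r − 1/a) = 3.249×10¹⁴ × (2.943×10⁻⁷ − 5.753×10⁻⁸) = 7.692×10⁷ m²/s².
v = 8771 m/s.

v ≈ 8771 m/s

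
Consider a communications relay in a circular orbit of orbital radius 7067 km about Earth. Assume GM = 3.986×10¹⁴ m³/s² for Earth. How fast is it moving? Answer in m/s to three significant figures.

v ≈ 7510 m/s

r = 7067 km = 7.067×10⁶ m.
For a circular orbit v = √(μ/r) = √(3.986×10¹⁴ / 7.067×10⁶) = √(5.640×10⁷) = 7510 m/s.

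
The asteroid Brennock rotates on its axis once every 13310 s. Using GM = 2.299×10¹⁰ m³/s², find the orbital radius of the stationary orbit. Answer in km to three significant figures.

A synchronous orbit has period T, so by Kepler's third law a = (μT²/4π²)^(1/3).
μT²/4π² = 2.299×10¹⁰ × (1.331×10⁴)² / 39.48 = 1.032×10¹⁷ m³.
a = 4.690×10⁵ m = 469.01 km.

r_sync ≈ 469 km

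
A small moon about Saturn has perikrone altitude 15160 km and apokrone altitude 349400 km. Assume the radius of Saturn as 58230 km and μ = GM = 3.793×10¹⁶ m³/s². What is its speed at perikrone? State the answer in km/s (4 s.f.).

r_p = 58230 + 15160 = 73390 km = 7.3390×10⁷ m.
r_a = 58230 + 349400 = 407630 km = 4.0763×10⁸ m.
Semi-major axis a = (r_p + r_a)/2 = 2.4051×10⁵ km = 2.405×10⁸ m.
Vis-viva: v² = μ(2/r − 1/a) = 3.793×10¹⁶ × (2.725×10⁻⁸ − 4.158×10⁻⁹) = 8.759×10⁸ m²/s².
v = 29600 m/s = 29.60 km/s.

v ≈ 29.60 km/s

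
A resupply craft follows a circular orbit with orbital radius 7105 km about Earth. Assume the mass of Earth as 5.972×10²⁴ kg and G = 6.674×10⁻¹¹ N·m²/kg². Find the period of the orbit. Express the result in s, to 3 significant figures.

μ = GM = 6.674×10⁻¹¹ × 5.972×10²⁴ = 3.986×10¹⁴ m³/s².
r = 7105 km = 7.105×10⁶ m.
Kepler's third law: T = 2π√(r³/μ) = 2π√((7.105×10⁶)³ / 3.986×10¹⁴).
r³/μ = 8.999×10⁵ s², so T = 2π × 9.486×10² = 5.960×10³ s.

T ≈ 5960 s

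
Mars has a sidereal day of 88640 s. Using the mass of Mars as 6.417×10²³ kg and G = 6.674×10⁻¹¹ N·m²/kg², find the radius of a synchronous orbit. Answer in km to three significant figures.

μ = GM = 6.674×10⁻¹¹ × 6.417×10²³ = 4.283×10¹³ m³/s².
A synchronous orbit has period T, so by Kepler's third law a = (μT²/4π²)^(1/3).
μT²/4π² = 4.283×10¹³ × (8.864×10⁴)² / 39.48 = 8.524×10²¹ m³.
a = 2.043×10⁷ m = 20427 km.

r_sync ≈ 20400 km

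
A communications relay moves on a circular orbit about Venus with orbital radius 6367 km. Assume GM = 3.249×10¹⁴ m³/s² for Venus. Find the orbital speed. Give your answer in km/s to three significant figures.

r = 6367 km = 6.367×10⁶ m.
For a circular orbit v = √(μ/r) = √(3.249×10¹⁴ / 6.367×10⁶) = √(5.103×10⁷) = 7143 m/s.
That is 7.143 km/s.

v ≈ 7.14 km/s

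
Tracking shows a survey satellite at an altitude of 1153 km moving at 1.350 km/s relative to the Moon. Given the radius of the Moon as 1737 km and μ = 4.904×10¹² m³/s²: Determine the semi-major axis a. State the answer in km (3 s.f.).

a ≈ 3120 km

r = 1737 + 1153 = 2890.0 km = 2.890×10⁶ m.
Vis-viva rearranged: 1/a = 2/r − v²/μ = 6.920×10⁻⁷ − 3.716×10⁻⁷ = 3.204×10⁻⁷ m⁻¹.
a = 3.121×10⁶ m = 3121.0 km.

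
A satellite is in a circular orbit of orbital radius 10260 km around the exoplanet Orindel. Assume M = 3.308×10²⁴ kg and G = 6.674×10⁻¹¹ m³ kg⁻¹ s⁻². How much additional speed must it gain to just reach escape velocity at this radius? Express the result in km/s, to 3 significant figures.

μ = GM = 6.674×10⁻¹¹ × 3.308×10²⁴ = 2.208×10¹⁴ m³/s².
r = 10260 km = 1.026×10⁷ m.
Circular speed v_c = √(μ/r) = 4639 m/s.
Escape speed v_esc = √(2μ/r) = √2 × v_c = 6560 m/s.
Δv = v_esc − v_c = 1921 m/s = 1.921 km/s.

Δv ≈ 1.92 km/s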